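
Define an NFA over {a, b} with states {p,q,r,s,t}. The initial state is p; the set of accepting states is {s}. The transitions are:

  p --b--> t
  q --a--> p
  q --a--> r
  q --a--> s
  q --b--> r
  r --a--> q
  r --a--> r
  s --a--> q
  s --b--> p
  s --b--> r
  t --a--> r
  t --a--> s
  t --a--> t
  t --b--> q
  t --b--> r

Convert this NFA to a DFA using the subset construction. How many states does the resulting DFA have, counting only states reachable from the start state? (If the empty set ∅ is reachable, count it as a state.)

Start state of the DFA: {p}.
{p} --a--> ∅  [new]
{p} --b--> {t}  [new]
∅ --a--> ∅  [seen]
∅ --b--> ∅  [seen]
{t} --a--> {r,s,t}  [new]
{t} --b--> {q,r}  [new]
{r,s,t} --a--> {q,r,s,t}  [new]
{r,s,t} --b--> {p,q,r}  [new]
{q,r} --a--> {p,q,r,s}  [new]
{q,r} --b--> {r}  [new]
{q,r,s,t} --a--> {p,q,r,s,t}  [new]
{q,r,s,t} --b--> {p,q,r}  [seen]
{p,q,r} --a--> {p,q,r,s}  [seen]
{p,q,r} --b--> {r,t}  [new]
{p,q,r,s} --a--> {p,q,r,s}  [seen]
{p,q,r,s} --b--> {p,r,t}  [new]
{r} --a--> {q,r}  [seen]
{r} --b--> ∅  [seen]
{p,q,r,s,t} --a--> {p,q,r,s,t}  [seen]
{p,q,r,s,t} --b--> {p,q,r,t}  [new]
{r,t} --a--> {q,r,s,t}  [seen]
{r,t} --b--> {q,r}  [seen]
{p,r,t} --a--> {q,r,s,t}  [seen]
{p,r,t} --b--> {q,r,t}  [new]
{p,q,r,t} --a--> {p,q,r,s,t}  [seen]
{p,q,r,t} --b--> {q,r,t}  [seen]
{q,r,t} --a--> {p,q,r,s,t}  [seen]
{q,r,t} --b--> {q,r}  [seen]
Reachable DFA states: {p}, ∅, {t}, {r,s,t}, {q,r}, {q,r,s,t}, {p,q,r}, {p,q,r,s}, {r}, {p,q,r,s,t}, {r,t}, {p,r,t}, {p,q,r,t}, {q,r,t}.

14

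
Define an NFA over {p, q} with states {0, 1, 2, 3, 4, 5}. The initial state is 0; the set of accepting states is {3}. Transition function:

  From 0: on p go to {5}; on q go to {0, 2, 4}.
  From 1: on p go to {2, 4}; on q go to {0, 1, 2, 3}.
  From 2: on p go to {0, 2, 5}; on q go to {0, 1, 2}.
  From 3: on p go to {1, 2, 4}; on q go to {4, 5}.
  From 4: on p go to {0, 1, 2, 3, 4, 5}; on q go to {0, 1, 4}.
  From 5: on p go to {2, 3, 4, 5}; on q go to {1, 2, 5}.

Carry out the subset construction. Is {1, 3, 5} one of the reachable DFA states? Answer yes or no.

Start state of the DFA: {0}.
{0} --p--> {5}  [new]
{0} --q--> {0, 2, 4}  [new]
{5} --p--> {2, 3, 4, 5}  [new]
{5} --q--> {1, 2, 5}  [new]
{0, 2, 4} --p--> {0, 1, 2, 3, 4, 5}  [new]
{0, 2, 4} --q--> {0, 1, 2, 4}  [new]
{2, 3, 4, 5} --p--> {0, 1, 2, 3, 4, 5}  [seen]
{2, 3, 4, 5} --q--> {0, 1, 2, 4, 5}  [new]
{1, 2, 5} --p--> {0, 2, 3, 4, 5}  [new]
{1, 2, 5} --q--> {0, 1, 2, 3, 5}  [new]
{0, 1, 2, 3, 4, 5} --p--> {0, 1, 2, 3, 4, 5}  [seen]
{0, 1, 2, 3, 4, 5} --q--> {0, 1, 2, 3, 4, 5}  [seen]
{0, 1, 2, 4} --p--> {0, 1, 2, 3, 4, 5}  [seen]
{0, 1, 2, 4} --q--> {0, 1, 2, 3, 4}  [new]
{0, 1, 2, 4, 5} --p--> {0, 1, 2, 3, 4, 5}  [seen]
{0, 1, 2, 4, 5} --q--> {0, 1, 2, 3, 4, 5}  [seen]
{0, 2, 3, 4, 5} --p--> {0, 1, 2, 3, 4, 5}  [seen]
{0, 2, 3, 4, 5} --q--> {0, 1, 2, 4, 5}  [seen]
{0, 1, 2, 3, 5} --p--> {0, 1, 2, 3, 4, 5}  [seen]
{0, 1, 2, 3, 5} --q--> {0, 1, 2, 3, 4, 5}  [seen]
{0, 1, 2, 3, 4} --p--> {0, 1, 2, 3, 4, 5}  [seen]
{0, 1, 2, 3, 4} --q--> {0, 1, 2, 3, 4, 5}  [seen]
Reachable DFA states: {0}, {5}, {0, 2, 4}, {2, 3, 4, 5}, {1, 2, 5}, {0, 1, 2, 3, 4, 5}, {0, 1, 2, 4}, {0, 1, 2, 4, 5}, {0, 2, 3, 4, 5}, {0, 1, 2, 3, 5}, {0, 1, 2, 3, 4}.
{1, 3, 5} is not among them.

no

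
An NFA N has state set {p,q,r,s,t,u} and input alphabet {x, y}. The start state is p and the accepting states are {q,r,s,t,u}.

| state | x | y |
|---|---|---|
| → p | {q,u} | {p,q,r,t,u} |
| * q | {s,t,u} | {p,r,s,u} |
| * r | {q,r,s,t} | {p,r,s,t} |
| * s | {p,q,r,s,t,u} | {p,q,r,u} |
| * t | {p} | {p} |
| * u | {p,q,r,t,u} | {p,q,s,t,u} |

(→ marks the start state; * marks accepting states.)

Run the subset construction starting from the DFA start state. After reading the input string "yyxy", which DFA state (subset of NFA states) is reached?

{p,q,r,s,t,u}

Start: {p}.
δ(p,y) = {p,q,r,t,u}.
Union: {p,q,r,t,u}.
After y: {p,q,r,t,u}.
δ(p,y) = {p,q,r,t,u}; δ(q,y) = {p,r,s,u}; δ(r,y) = {p,r,s,t}; δ(t,y) = {p}; δ(u,y) = {p,q,s,t,u}.
Union: {p,q,r,s,t,u}.
After y: {p,q,r,s,t,u}.
δ(p,x) = {q,u}; δ(q,x) = {s,t,u}; δ(r,x) = {q,r,s,t}; δ(s,x) = {p,q,r,s,t,u}; δ(t,x) = {p}; δ(u,x) = {p,q,r,t,u}.
Union: {p,q,r,s,t,u}.
After x: {p,q,r,s,t,u}.
δ(p,y) = {p,q,r,t,u}; δ(q,y) = {p,r,s,u}; δ(r,y) = {p,r,s,t}; δ(s,y) = {p,q,r,u}; δ(t,y) = {p}; δ(u,y) = {p,q,s,t,u}.
Union: {p,q,r,s,t,u}.
After y: {p,q,r,s,t,u}.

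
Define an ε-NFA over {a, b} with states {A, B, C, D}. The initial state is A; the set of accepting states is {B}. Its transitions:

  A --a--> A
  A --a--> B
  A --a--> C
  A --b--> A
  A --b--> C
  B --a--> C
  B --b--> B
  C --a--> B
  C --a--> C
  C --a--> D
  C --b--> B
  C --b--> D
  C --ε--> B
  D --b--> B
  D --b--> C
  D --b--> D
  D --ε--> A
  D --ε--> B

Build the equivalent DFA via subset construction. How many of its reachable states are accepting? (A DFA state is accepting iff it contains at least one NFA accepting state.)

2

Start state of the DFA: {A} (ε-closure of the NFA start).
{A} --a--> {A, B, C}  [new]
{A} --b--> {A, B, C}  [seen]
{A, B, C} --a--> {A, B, C, D}  [new]
{A, B, C} --b--> {A, B, C, D}  [seen]
{A, B, C, D} --a--> {A, B, C, D}  [seen]
{A, B, C, D} --b--> {A, B, C, D}  [seen]
Reachable DFA states: {A}, {A, B, C}, {A, B, C, D}.
Accepting DFA states (contain an NFA accepting state): {A, B, C}, {A, B, C, D}.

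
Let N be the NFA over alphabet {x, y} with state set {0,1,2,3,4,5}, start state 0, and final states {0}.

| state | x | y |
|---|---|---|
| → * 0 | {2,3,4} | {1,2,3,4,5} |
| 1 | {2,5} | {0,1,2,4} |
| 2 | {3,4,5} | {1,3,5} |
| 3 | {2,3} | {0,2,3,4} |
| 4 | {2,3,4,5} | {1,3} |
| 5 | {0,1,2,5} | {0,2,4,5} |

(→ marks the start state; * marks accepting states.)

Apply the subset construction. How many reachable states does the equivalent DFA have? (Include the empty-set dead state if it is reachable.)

5

Start state of the DFA: {0}.
{0} --x--> {2,3,4}  [new]
{0} --y--> {1,2,3,4,5}  [new]
{2,3,4} --x--> {2,3,4,5}  [new]
{2,3,4} --y--> {0,1,2,3,4,5}  [new]
{1,2,3,4,5} --x--> {0,1,2,3,4,5}  [seen]
{1,2,3,4,5} --y--> {0,1,2,3,4,5}  [seen]
{2,3,4,5} --x--> {0,1,2,3,4,5}  [seen]
{2,3,4,5} --y--> {0,1,2,3,4,5}  [seen]
{0,1,2,3,4,5} --x--> {0,1,2,3,4,5}  [seen]
{0,1,2,3,4,5} --y--> {0,1,2,3,4,5}  [seen]
Reachable DFA states: {0}, {2,3,4}, {1,2,3,4,5}, {2,3,4,5}, {0,1,2,3,4,5}.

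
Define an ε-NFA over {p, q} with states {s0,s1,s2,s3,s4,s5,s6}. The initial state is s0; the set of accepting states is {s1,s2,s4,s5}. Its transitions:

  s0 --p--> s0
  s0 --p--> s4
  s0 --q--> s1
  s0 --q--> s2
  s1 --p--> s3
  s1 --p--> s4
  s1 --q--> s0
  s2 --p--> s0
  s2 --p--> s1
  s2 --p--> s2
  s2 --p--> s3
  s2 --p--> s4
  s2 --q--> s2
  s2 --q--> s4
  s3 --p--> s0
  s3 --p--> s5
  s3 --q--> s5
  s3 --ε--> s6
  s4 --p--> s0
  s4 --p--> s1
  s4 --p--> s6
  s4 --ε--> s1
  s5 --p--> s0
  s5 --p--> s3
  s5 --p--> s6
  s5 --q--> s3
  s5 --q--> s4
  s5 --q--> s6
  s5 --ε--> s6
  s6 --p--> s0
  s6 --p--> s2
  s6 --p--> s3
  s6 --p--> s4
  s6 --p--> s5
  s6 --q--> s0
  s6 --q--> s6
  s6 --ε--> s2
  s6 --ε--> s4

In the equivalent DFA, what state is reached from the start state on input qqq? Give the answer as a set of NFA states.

{s0,s1,s2,s4}

Start: {s0}.
δ(s0,q) = {s1,s2}.
Union: {s1,s2}.
After q: {s1,s2}.
δ(s1,q) = {s0}; δ(s2,q) = {s2,s4}.
Union: {s0,s2,s4}.
ε-closure gives {s0,s1,s2,s4}.
After q: {s0,s1,s2,s4}.
δ(s0,q) = {s1,s2}; δ(s1,q) = {s0}; δ(s2,q) = {s2,s4}; δ(s4,q) = ∅.
Union: {s0,s1,s2,s4}.
After q: {s0,s1,s2,s4}.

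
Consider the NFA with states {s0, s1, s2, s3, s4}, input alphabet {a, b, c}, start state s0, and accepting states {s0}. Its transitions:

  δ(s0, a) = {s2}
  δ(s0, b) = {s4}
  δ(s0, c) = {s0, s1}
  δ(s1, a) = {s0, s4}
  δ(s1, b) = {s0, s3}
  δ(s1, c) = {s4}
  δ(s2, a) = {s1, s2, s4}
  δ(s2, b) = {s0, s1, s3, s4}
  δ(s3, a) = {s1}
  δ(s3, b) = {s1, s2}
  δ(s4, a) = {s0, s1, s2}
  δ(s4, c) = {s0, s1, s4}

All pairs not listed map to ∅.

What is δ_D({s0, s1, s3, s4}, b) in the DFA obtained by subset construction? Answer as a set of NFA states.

{s0, s1, s2, s3, s4}

δ(s0,b) = {s4}; δ(s1,b) = {s0, s3}; δ(s3,b) = {s1, s2}; δ(s4,b) = ∅.
Union: {s0, s1, s2, s3, s4}.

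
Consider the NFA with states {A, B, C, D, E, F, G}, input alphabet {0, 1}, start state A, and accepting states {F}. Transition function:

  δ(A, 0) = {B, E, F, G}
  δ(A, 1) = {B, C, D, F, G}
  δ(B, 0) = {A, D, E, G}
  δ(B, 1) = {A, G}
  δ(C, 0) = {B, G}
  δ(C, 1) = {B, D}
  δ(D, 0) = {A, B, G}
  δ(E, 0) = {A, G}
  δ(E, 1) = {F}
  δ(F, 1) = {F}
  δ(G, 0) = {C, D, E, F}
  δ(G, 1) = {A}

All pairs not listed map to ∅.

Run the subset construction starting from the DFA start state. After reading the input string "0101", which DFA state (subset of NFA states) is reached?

{A, B, D, F, G}

Start: {A}.
δ(A,0) = {B, E, F, G}.
Union: {B, E, F, G}.
After 0: {B, E, F, G}.
δ(B,1) = {A, G}; δ(E,1) = {F}; δ(F,1) = {F}; δ(G,1) = {A}.
Union: {A, F, G}.
After 1: {A, F, G}.
δ(A,0) = {B, E, F, G}; δ(F,0) = ∅; δ(G,0) = {C, D, E, F}.
Union: {B, C, D, E, F, G}.
After 0: {B, C, D, E, F, G}.
δ(B,1) = {A, G}; δ(C,1) = {B, D}; δ(D,1) = ∅; δ(E,1) = {F}; δ(F,1) = {F}; δ(G,1) = {A}.
Union: {A, B, D, F, G}.
After 1: {A, B, D, F, G}.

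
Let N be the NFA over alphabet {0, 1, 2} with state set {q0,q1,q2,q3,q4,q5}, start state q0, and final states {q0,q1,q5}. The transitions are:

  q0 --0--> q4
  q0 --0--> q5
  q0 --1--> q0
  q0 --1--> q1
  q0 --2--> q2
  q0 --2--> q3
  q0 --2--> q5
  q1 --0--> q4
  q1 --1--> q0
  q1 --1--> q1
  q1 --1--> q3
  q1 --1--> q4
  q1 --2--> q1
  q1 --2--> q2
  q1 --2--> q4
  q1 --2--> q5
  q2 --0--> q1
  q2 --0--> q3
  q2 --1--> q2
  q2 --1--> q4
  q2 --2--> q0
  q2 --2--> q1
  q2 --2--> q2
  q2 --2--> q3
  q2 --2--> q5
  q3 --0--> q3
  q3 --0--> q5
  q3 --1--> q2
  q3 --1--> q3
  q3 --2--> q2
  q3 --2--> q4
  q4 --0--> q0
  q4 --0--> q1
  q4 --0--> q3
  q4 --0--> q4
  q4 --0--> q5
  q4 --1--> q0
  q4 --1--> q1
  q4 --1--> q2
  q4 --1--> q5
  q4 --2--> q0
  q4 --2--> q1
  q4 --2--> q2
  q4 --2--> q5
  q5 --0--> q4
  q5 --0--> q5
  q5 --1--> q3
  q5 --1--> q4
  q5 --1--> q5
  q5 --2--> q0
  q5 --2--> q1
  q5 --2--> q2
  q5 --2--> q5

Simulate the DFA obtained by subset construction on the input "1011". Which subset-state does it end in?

Start: {q0}.
δ(q0,1) = {q0,q1}.
Union: {q0,q1}.
After 1: {q0,q1}.
δ(q0,0) = {q4,q5}; δ(q1,0) = {q4}.
Union: {q4,q5}.
After 0: {q4,q5}.
δ(q4,1) = {q0,q1,q2,q5}; δ(q5,1) = {q3,q4,q5}.
Union: {q0,q1,q2,q3,q4,q5}.
After 1: {q0,q1,q2,q3,q4,q5}.
δ(q0,1) = {q0,q1}; δ(q1,1) = {q0,q1,q3,q4}; δ(q2,1) = {q2,q4}; δ(q3,1) = {q2,q3}; δ(q4,1) = {q0,q1,q2,q5}; δ(q5,1) = {q3,q4,q5}.
Union: {q0,q1,q2,q3,q4,q5}.
After 1: {q0,q1,q2,q3,q4,q5}.

{q0,q1,q2,q3,q4,q5}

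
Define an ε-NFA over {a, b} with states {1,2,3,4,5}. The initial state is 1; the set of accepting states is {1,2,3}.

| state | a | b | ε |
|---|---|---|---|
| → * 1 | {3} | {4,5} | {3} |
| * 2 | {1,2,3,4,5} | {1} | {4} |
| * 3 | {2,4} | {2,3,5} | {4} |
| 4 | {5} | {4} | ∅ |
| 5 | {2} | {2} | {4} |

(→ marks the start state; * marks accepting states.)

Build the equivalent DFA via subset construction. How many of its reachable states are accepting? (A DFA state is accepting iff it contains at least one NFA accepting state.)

Start state of the DFA: {1,3,4} (ε-closure of the NFA start).
{1,3,4} --a--> {2,3,4,5}  [new]
{1,3,4} --b--> {2,3,4,5}  [seen]
{2,3,4,5} --a--> {1,2,3,4,5}  [new]
{2,3,4,5} --b--> {1,2,3,4,5}  [seen]
{1,2,3,4,5} --a--> {1,2,3,4,5}  [seen]
{1,2,3,4,5} --b--> {1,2,3,4,5}  [seen]
Reachable DFA states: {1,3,4}, {2,3,4,5}, {1,2,3,4,5}.
Accepting DFA states (contain an NFA accepting state): {1,3,4}, {2,3,4,5}, {1,2,3,4,5}.

3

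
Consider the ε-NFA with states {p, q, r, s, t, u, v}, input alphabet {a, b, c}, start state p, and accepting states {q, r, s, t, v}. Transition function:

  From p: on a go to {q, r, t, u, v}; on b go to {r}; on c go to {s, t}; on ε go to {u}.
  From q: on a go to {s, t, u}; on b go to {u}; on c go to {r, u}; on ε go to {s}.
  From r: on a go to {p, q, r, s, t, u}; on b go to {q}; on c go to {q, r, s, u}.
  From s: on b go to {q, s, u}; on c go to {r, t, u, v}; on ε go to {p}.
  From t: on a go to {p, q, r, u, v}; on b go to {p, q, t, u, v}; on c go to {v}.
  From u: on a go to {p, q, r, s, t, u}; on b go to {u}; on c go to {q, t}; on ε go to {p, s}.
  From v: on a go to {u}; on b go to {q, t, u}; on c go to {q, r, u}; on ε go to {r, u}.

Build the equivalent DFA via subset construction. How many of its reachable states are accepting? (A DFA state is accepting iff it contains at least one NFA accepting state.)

3

Start state of the DFA: {p, s, u} (ε-closure of the NFA start).
{p, s, u} --a--> {p, q, r, s, t, u, v}  [new]
{p, s, u} --b--> {p, q, r, s, u}  [new]
{p, s, u} --c--> {p, q, r, s, t, u, v}  [seen]
{p, q, r, s, t, u, v} --a--> {p, q, r, s, t, u, v}  [seen]
{p, q, r, s, t, u, v} --b--> {p, q, r, s, t, u, v}  [seen]
{p, q, r, s, t, u, v} --c--> {p, q, r, s, t, u, v}  [seen]
{p, q, r, s, u} --a--> {p, q, r, s, t, u, v}  [seen]
{p, q, r, s, u} --b--> {p, q, r, s, u}  [seen]
{p, q, r, s, u} --c--> {p, q, r, s, t, u, v}  [seen]
Reachable DFA states: {p, s, u}, {p, q, r, s, t, u, v}, {p, q, r, s, u}.
Accepting DFA states (contain an NFA accepting state): {p, s, u}, {p, q, r, s, t, u, v}, {p, q, r, s, u}.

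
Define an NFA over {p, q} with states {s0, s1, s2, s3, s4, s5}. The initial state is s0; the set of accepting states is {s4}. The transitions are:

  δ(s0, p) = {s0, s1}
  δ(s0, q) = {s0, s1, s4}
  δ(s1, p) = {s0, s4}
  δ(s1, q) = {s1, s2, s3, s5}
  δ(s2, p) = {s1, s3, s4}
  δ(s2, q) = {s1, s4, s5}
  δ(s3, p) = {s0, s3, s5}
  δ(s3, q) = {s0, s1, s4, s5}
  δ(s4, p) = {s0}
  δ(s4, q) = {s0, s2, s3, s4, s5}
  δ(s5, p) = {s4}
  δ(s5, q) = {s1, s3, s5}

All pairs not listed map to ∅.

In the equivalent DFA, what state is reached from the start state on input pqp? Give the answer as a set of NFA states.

Start: {s0}.
δ(s0,p) = {s0, s1}.
Union: {s0, s1}.
After p: {s0, s1}.
δ(s0,q) = {s0, s1, s4}; δ(s1,q) = {s1, s2, s3, s5}.
Union: {s0, s1, s2, s3, s4, s5}.
After q: {s0, s1, s2, s3, s4, s5}.
δ(s0,p) = {s0, s1}; δ(s1,p) = {s0, s4}; δ(s2,p) = {s1, s3, s4}; δ(s3,p) = {s0, s3, s5}; δ(s4,p) = {s0}; δ(s5,p) = {s4}.
Union: {s0, s1, s3, s4, s5}.
After p: {s0, s1, s3, s4, s5}.

{s0, s1, s3, s4, s5}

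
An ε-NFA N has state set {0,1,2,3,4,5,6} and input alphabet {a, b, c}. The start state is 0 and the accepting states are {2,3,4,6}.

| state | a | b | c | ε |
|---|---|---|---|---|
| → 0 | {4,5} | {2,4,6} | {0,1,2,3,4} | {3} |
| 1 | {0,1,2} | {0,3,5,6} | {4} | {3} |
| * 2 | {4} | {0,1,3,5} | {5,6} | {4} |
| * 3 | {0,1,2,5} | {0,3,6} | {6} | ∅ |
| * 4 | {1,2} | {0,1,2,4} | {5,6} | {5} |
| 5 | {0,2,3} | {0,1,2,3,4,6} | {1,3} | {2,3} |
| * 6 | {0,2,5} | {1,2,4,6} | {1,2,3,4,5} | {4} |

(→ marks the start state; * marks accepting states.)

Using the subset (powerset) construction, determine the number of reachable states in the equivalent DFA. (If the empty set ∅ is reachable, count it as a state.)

Start state of the DFA: {0,3} (ε-closure of the NFA start).
{0,3} --a--> {0,1,2,3,4,5}  [new]
{0,3} --b--> {0,2,3,4,5,6}  [new]
{0,3} --c--> {0,1,2,3,4,5,6}  [new]
{0,1,2,3,4,5} --a--> {0,1,2,3,4,5}  [seen]
{0,1,2,3,4,5} --b--> {0,1,2,3,4,5,6}  [seen]
{0,1,2,3,4,5} --c--> {0,1,2,3,4,5,6}  [seen]
{0,2,3,4,5,6} --a--> {0,1,2,3,4,5}  [seen]
{0,2,3,4,5,6} --b--> {0,1,2,3,4,5,6}  [seen]
{0,2,3,4,5,6} --c--> {0,1,2,3,4,5,6}  [seen]
{0,1,2,3,4,5,6} --a--> {0,1,2,3,4,5}  [seen]
{0,1,2,3,4,5,6} --b--> {0,1,2,3,4,5,6}  [seen]
{0,1,2,3,4,5,6} --c--> {0,1,2,3,4,5,6}  [seen]
Reachable DFA states: {0,3}, {0,1,2,3,4,5}, {0,2,3,4,5,6}, {0,1,2,3,4,5,6}.

4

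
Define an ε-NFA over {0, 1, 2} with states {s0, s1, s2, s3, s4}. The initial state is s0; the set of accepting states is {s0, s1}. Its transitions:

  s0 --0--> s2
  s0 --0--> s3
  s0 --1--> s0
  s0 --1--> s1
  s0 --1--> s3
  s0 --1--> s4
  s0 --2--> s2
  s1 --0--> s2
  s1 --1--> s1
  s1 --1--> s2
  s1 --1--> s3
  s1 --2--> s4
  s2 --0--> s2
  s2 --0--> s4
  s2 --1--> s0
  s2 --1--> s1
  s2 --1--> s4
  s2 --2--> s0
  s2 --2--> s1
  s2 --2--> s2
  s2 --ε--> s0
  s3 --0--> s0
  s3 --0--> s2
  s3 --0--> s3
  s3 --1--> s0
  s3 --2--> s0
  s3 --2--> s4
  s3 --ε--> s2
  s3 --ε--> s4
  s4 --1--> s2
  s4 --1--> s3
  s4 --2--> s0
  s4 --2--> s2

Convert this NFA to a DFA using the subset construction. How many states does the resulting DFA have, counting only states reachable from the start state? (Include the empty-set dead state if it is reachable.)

6

Start state of the DFA: {s0} (ε-closure of the NFA start).
{s0} --0--> {s0, s2, s3, s4}  [new]
{s0} --1--> {s0, s1, s2, s3, s4}  [new]
{s0} --2--> {s0, s2}  [new]
{s0, s2, s3, s4} --0--> {s0, s2, s3, s4}  [seen]
{s0, s2, s3, s4} --1--> {s0, s1, s2, s3, s4}  [seen]
{s0, s2, s3, s4} --2--> {s0, s1, s2, s4}  [new]
{s0, s1, s2, s3, s4} --0--> {s0, s2, s3, s4}  [seen]
{s0, s1, s2, s3, s4} --1--> {s0, s1, s2, s3, s4}  [seen]
{s0, s1, s2, s3, s4} --2--> {s0, s1, s2, s4}  [seen]
{s0, s2} --0--> {s0, s2, s3, s4}  [seen]
{s0, s2} --1--> {s0, s1, s2, s3, s4}  [seen]
{s0, s2} --2--> {s0, s1, s2}  [new]
{s0, s1, s2, s4} --0--> {s0, s2, s3, s4}  [seen]
{s0, s1, s2, s4} --1--> {s0, s1, s2, s3, s4}  [seen]
{s0, s1, s2, s4} --2--> {s0, s1, s2, s4}  [seen]
{s0, s1, s2} --0--> {s0, s2, s3, s4}  [seen]
{s0, s1, s2} --1--> {s0, s1, s2, s3, s4}  [seen]
{s0, s1, s2} --2--> {s0, s1, s2, s4}  [seen]
Reachable DFA states: {s0}, {s0, s2, s3, s4}, {s0, s1, s2, s3, s4}, {s0, s2}, {s0, s1, s2, s4}, {s0, s1, s2}.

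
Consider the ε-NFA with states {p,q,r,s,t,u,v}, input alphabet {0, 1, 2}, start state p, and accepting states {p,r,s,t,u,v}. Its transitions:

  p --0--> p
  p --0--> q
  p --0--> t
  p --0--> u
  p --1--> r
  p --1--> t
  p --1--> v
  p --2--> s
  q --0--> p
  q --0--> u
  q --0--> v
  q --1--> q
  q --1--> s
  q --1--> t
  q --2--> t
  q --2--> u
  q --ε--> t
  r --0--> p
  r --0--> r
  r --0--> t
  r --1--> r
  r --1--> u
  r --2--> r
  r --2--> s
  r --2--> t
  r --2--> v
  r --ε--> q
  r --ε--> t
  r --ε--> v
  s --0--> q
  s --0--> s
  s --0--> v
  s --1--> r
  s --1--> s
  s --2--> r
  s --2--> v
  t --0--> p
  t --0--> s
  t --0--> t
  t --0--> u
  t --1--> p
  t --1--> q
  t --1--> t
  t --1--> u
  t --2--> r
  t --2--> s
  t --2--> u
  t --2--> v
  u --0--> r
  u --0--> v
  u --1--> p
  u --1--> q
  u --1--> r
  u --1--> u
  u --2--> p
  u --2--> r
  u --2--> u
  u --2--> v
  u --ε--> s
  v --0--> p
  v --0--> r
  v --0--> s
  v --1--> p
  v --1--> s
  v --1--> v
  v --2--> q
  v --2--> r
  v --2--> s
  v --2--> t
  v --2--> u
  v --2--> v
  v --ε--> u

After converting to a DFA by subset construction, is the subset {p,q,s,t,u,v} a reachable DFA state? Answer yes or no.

Start state of the DFA: {p} (ε-closure of the NFA start).
{p} --0--> {p,q,s,t,u}  [new]
{p} --1--> {q,r,s,t,u,v}  [new]
{p} --2--> {s}  [new]
{p,q,s,t,u} --0--> {p,q,r,s,t,u,v}  [new]
{p,q,s,t,u} --1--> {p,q,r,s,t,u,v}  [seen]
{p,q,s,t,u} --2--> {p,q,r,s,t,u,v}  [seen]
{q,r,s,t,u,v} --0--> {p,q,r,s,t,u,v}  [seen]
{q,r,s,t,u,v} --1--> {p,q,r,s,t,u,v}  [seen]
{q,r,s,t,u,v} --2--> {p,q,r,s,t,u,v}  [seen]
{s} --0--> {q,s,t,u,v}  [new]
{s} --1--> {q,r,s,t,u,v}  [seen]
{s} --2--> {q,r,s,t,u,v}  [seen]
{p,q,r,s,t,u,v} --0--> {p,q,r,s,t,u,v}  [seen]
{p,q,r,s,t,u,v} --1--> {p,q,r,s,t,u,v}  [seen]
{p,q,r,s,t,u,v} --2--> {p,q,r,s,t,u,v}  [seen]
{q,s,t,u,v} --0--> {p,q,r,s,t,u,v}  [seen]
{q,s,t,u,v} --1--> {p,q,r,s,t,u,v}  [seen]
{q,s,t,u,v} --2--> {p,q,r,s,t,u,v}  [seen]
Reachable DFA states: {p}, {p,q,s,t,u}, {q,r,s,t,u,v}, {s}, {p,q,r,s,t,u,v}, {q,s,t,u,v}.
{p,q,s,t,u,v} is not among them.

no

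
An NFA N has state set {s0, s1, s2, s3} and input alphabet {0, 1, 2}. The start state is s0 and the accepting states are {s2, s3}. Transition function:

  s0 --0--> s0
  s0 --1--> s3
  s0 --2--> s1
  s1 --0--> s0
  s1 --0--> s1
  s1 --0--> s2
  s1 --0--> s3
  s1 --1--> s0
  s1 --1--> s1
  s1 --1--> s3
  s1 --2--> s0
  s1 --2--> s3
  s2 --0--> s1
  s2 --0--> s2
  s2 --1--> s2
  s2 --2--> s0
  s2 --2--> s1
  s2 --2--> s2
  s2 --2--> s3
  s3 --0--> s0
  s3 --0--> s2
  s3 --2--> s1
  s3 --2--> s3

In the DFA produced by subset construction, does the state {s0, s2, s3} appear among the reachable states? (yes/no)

Start state of the DFA: {s0}.
{s0} --0--> {s0}  [seen]
{s0} --1--> {s3}  [new]
{s0} --2--> {s1}  [new]
{s3} --0--> {s0, s2}  [new]
{s3} --1--> ∅  [new]
{s3} --2--> {s1, s3}  [new]
{s1} --0--> {s0, s1, s2, s3}  [new]
{s1} --1--> {s0, s1, s3}  [new]
{s1} --2--> {s0, s3}  [new]
{s0, s2} --0--> {s0, s1, s2}  [new]
{s0, s2} --1--> {s2, s3}  [new]
{s0, s2} --2--> {s0, s1, s2, s3}  [seen]
∅ --0--> ∅  [seen]
∅ --1--> ∅  [seen]
∅ --2--> ∅  [seen]
{s1, s3} --0--> {s0, s1, s2, s3}  [seen]
{s1, s3} --1--> {s0, s1, s3}  [seen]
{s1, s3} --2--> {s0, s1, s3}  [seen]
{s0, s1, s2, s3} --0--> {s0, s1, s2, s3}  [seen]
{s0, s1, s2, s3} --1--> {s0, s1, s2, s3}  [seen]
{s0, s1, s2, s3} --2--> {s0, s1, s2, s3}  [seen]
{s0, s1, s3} --0--> {s0, s1, s2, s3}  [seen]
{s0, s1, s3} --1--> {s0, s1, s3}  [seen]
{s0, s1, s3} --2--> {s0, s1, s3}  [seen]
{s0, s3} --0--> {s0, s2}  [seen]
{s0, s3} --1--> {s3}  [seen]
{s0, s3} --2--> {s1, s3}  [seen]
{s0, s1, s2} --0--> {s0, s1, s2, s3}  [seen]
{s0, s1, s2} --1--> {s0, s1, s2, s3}  [seen]
{s0, s1, s2} --2--> {s0, s1, s2, s3}  [seen]
{s2, s3} --0--> {s0, s1, s2}  [seen]
{s2, s3} --1--> {s2}  [new]
{s2, s3} --2--> {s0, s1, s2, s3}  [seen]
{s2} --0--> {s1, s2}  [new]
{s2} --1--> {s2}  [seen]
{s2} --2--> {s0, s1, s2, s3}  [seen]
{s1, s2} --0--> {s0, s1, s2, s3}  [seen]
{s1, s2} --1--> {s0, s1, s2, s3}  [seen]
{s1, s2} --2--> {s0, s1, s2, s3}  [seen]
Reachable DFA states: {s0}, {s3}, {s1}, {s0, s2}, ∅, {s1, s3}, {s0, s1, s2, s3}, {s0, s1, s3}, {s0, s3}, {s0, s1, s2}, {s2, s3}, {s2}, {s1, s2}.
{s0, s2, s3} is not among them.

no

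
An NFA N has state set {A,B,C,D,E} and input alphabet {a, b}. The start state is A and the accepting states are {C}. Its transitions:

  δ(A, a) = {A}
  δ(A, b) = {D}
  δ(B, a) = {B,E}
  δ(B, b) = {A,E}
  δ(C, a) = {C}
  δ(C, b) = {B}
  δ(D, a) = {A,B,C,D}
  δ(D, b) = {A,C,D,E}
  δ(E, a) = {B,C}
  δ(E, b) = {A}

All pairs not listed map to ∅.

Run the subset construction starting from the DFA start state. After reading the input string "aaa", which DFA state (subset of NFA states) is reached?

Start: {A}.
δ(A,a) = {A}.
Union: {A}.
After a: {A}.
δ(A,a) = {A}.
Union: {A}.
After a: {A}.
δ(A,a) = {A}.
Union: {A}.
After a: {A}.

{A}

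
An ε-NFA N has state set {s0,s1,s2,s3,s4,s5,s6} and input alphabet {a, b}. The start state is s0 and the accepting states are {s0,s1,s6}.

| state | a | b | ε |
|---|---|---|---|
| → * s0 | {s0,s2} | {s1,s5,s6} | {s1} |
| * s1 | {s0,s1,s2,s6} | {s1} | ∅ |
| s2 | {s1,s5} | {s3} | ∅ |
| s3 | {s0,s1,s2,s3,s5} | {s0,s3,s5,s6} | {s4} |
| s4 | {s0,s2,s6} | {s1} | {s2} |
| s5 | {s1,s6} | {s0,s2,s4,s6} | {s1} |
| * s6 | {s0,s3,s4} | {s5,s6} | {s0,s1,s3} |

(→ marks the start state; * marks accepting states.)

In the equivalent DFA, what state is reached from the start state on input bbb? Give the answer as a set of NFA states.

Start: {s0,s1}.
δ(s0,b) = {s1,s5,s6}; δ(s1,b) = {s1}.
Union: {s1,s5,s6}.
ε-closure gives {s0,s1,s2,s3,s4,s5,s6}.
After b: {s0,s1,s2,s3,s4,s5,s6}.
δ(s0,b) = {s1,s5,s6}; δ(s1,b) = {s1}; δ(s2,b) = {s3}; δ(s3,b) = {s0,s3,s5,s6}; δ(s4,b) = {s1}; δ(s5,b) = {s0,s2,s4,s6}; δ(s6,b) = {s5,s6}.
Union: {s0,s1,s2,s3,s4,s5,s6}.
After b: {s0,s1,s2,s3,s4,s5,s6}.
δ(s0,b) = {s1,s5,s6}; δ(s1,b) = {s1}; δ(s2,b) = {s3}; δ(s3,b) = {s0,s3,s5,s6}; δ(s4,b) = {s1}; δ(s5,b) = {s0,s2,s4,s6}; δ(s6,b) = {s5,s6}.
Union: {s0,s1,s2,s3,s4,s5,s6}.
After b: {s0,s1,s2,s3,s4,s5,s6}.

{s0,s1,s2,s3,s4,s5,s6}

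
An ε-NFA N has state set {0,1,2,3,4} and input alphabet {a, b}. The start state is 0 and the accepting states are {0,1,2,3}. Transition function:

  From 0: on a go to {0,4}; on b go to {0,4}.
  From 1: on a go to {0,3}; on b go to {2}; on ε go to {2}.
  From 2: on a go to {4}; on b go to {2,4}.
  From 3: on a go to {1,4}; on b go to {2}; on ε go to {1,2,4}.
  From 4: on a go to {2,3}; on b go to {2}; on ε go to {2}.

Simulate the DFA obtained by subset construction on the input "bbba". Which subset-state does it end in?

Start: {0}.
δ(0,b) = {0,4}.
Union: {0,4}.
ε-closure gives {0,2,4}.
After b: {0,2,4}.
δ(0,b) = {0,4}; δ(2,b) = {2,4}; δ(4,b) = {2}.
Union: {0,2,4}.
After b: {0,2,4}.
δ(0,b) = {0,4}; δ(2,b) = {2,4}; δ(4,b) = {2}.
Union: {0,2,4}.
After b: {0,2,4}.
δ(0,a) = {0,4}; δ(2,a) = {4}; δ(4,a) = {2,3}.
Union: {0,2,3,4}.
ε-closure gives {0,1,2,3,4}.
After a: {0,1,2,3,4}.

{0,1,2,3,4}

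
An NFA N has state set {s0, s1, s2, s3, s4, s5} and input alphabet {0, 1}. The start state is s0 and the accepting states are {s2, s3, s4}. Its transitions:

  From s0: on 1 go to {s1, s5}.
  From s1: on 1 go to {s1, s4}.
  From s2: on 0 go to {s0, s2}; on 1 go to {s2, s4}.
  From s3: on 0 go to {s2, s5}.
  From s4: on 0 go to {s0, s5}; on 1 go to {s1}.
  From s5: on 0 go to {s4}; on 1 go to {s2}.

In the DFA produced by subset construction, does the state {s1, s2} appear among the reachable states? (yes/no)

no

Start state of the DFA: {s0}.
{s0} --0--> ∅  [new]
{s0} --1--> {s1, s5}  [new]
∅ --0--> ∅  [seen]
∅ --1--> ∅  [seen]
{s1, s5} --0--> {s4}  [new]
{s1, s5} --1--> {s1, s2, s4}  [new]
{s4} --0--> {s0, s5}  [new]
{s4} --1--> {s1}  [new]
{s1, s2, s4} --0--> {s0, s2, s5}  [new]
{s1, s2, s4} --1--> {s1, s2, s4}  [seen]
{s0, s5} --0--> {s4}  [seen]
{s0, s5} --1--> {s1, s2, s5}  [new]
{s1} --0--> ∅  [seen]
{s1} --1--> {s1, s4}  [new]
{s0, s2, s5} --0--> {s0, s2, s4}  [new]
{s0, s2, s5} --1--> {s1, s2, s4, s5}  [new]
{s1, s2, s5} --0--> {s0, s2, s4}  [seen]
{s1, s2, s5} --1--> {s1, s2, s4}  [seen]
{s1, s4} --0--> {s0, s5}  [seen]
{s1, s4} --1--> {s1, s4}  [seen]
{s0, s2, s4} --0--> {s0, s2, s5}  [seen]
{s0, s2, s4} --1--> {s1, s2, s4, s5}  [seen]
{s1, s2, s4, s5} --0--> {s0, s2, s4, s5}  [new]
{s1, s2, s4, s5} --1--> {s1, s2, s4}  [seen]
{s0, s2, s4, s5} --0--> {s0, s2, s4, s5}  [seen]
{s0, s2, s4, s5} --1--> {s1, s2, s4, s5}  [seen]
Reachable DFA states: {s0}, ∅, {s1, s5}, {s4}, {s1, s2, s4}, {s0, s5}, {s1}, {s0, s2, s5}, {s1, s2, s5}, {s1, s4}, {s0, s2, s4}, {s1, s2, s4, s5}, {s0, s2, s4, s5}.
{s1, s2} is not among them.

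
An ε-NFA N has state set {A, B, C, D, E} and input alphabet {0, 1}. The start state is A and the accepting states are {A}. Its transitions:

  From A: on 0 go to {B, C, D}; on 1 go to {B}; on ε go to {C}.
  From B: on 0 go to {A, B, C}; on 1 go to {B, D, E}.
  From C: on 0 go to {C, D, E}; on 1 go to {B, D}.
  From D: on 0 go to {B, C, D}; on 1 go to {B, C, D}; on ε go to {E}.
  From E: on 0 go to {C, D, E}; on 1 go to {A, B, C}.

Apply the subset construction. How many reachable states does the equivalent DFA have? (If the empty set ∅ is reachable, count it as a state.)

4

Start state of the DFA: {A, C} (ε-closure of the NFA start).
{A, C} --0--> {B, C, D, E}  [new]
{A, C} --1--> {B, D, E}  [new]
{B, C, D, E} --0--> {A, B, C, D, E}  [new]
{B, C, D, E} --1--> {A, B, C, D, E}  [seen]
{B, D, E} --0--> {A, B, C, D, E}  [seen]
{B, D, E} --1--> {A, B, C, D, E}  [seen]
{A, B, C, D, E} --0--> {A, B, C, D, E}  [seen]
{A, B, C, D, E} --1--> {A, B, C, D, E}  [seen]
Reachable DFA states: {A, C}, {B, C, D, E}, {B, D, E}, {A, B, C, D, E}.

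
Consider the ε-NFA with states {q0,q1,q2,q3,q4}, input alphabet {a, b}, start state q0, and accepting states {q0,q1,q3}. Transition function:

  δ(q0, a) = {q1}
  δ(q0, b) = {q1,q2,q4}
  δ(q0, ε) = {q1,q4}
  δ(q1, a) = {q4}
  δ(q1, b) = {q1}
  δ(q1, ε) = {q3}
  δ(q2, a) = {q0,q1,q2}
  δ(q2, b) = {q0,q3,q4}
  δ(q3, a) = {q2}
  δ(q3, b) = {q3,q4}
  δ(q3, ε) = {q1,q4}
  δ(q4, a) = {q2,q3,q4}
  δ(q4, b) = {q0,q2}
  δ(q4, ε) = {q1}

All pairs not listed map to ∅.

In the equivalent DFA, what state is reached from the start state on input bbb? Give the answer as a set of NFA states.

Start: {q0,q1,q3,q4}.
δ(q0,b) = {q1,q2,q4}; δ(q1,b) = {q1}; δ(q3,b) = {q3,q4}; δ(q4,b) = {q0,q2}.
Union: {q0,q1,q2,q3,q4}.
After b: {q0,q1,q2,q3,q4}.
δ(q0,b) = {q1,q2,q4}; δ(q1,b) = {q1}; δ(q2,b) = {q0,q3,q4}; δ(q3,b) = {q3,q4}; δ(q4,b) = {q0,q2}.
Union: {q0,q1,q2,q3,q4}.
After b: {q0,q1,q2,q3,q4}.
δ(q0,b) = {q1,q2,q4}; δ(q1,b) = {q1}; δ(q2,b) = {q0,q3,q4}; δ(q3,b) = {q3,q4}; δ(q4,b) = {q0,q2}.
Union: {q0,q1,q2,q3,q4}.
After b: {q0,q1,q2,q3,q4}.

{q0,q1,q2,q3,q4}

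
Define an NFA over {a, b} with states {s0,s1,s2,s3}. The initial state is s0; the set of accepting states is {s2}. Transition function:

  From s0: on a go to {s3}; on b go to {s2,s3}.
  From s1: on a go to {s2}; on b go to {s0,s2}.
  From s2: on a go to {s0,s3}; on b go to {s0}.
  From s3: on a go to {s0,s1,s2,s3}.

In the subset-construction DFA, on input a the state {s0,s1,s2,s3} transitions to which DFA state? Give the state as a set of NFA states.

δ(s0,a) = {s3}; δ(s1,a) = {s2}; δ(s2,a) = {s0,s3}; δ(s3,a) = {s0,s1,s2,s3}.
Union: {s0,s1,s2,s3}.

{s0,s1,s2,s3}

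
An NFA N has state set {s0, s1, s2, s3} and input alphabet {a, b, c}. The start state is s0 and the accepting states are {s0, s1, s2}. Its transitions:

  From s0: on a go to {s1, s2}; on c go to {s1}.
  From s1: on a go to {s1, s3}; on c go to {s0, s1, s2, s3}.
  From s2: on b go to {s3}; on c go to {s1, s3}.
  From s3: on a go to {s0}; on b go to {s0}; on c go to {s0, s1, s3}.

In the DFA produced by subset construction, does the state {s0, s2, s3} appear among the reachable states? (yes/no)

Start state of the DFA: {s0}.
{s0} --a--> {s1, s2}  [new]
{s0} --b--> ∅  [new]
{s0} --c--> {s1}  [new]
{s1, s2} --a--> {s1, s3}  [new]
{s1, s2} --b--> {s3}  [new]
{s1, s2} --c--> {s0, s1, s2, s3}  [new]
∅ --a--> ∅  [seen]
∅ --b--> ∅  [seen]
∅ --c--> ∅  [seen]
{s1} --a--> {s1, s3}  [seen]
{s1} --b--> ∅  [seen]
{s1} --c--> {s0, s1, s2, s3}  [seen]
{s1, s3} --a--> {s0, s1, s3}  [new]
{s1, s3} --b--> {s0}  [seen]
{s1, s3} --c--> {s0, s1, s2, s3}  [seen]
{s3} --a--> {s0}  [seen]
{s3} --b--> {s0}  [seen]
{s3} --c--> {s0, s1, s3}  [seen]
{s0, s1, s2, s3} --a--> {s0, s1, s2, s3}  [seen]
{s0, s1, s2, s3} --b--> {s0, s3}  [new]
{s0, s1, s2, s3} --c--> {s0, s1, s2, s3}  [seen]
{s0, s1, s3} --a--> {s0, s1, s2, s3}  [seen]
{s0, s1, s3} --b--> {s0}  [seen]
{s0, s1, s3} --c--> {s0, s1, s2, s3}  [seen]
{s0, s3} --a--> {s0, s1, s2}  [new]
{s0, s3} --b--> {s0}  [seen]
{s0, s3} --c--> {s0, s1, s3}  [seen]
{s0, s1, s2} --a--> {s1, s2, s3}  [new]
{s0, s1, s2} --b--> {s3}  [seen]
{s0, s1, s2} --c--> {s0, s1, s2, s3}  [seen]
{s1, s2, s3} --a--> {s0, s1, s3}  [seen]
{s1, s2, s3} --b--> {s0, s3}  [seen]
{s1, s2, s3} --c--> {s0, s1, s2, s3}  [seen]
Reachable DFA states: {s0}, {s1, s2}, ∅, {s1}, {s1, s3}, {s3}, {s0, s1, s2, s3}, {s0, s1, s3}, {s0, s3}, {s0, s1, s2}, {s1, s2, s3}.
{s0, s2, s3} is not among them.

no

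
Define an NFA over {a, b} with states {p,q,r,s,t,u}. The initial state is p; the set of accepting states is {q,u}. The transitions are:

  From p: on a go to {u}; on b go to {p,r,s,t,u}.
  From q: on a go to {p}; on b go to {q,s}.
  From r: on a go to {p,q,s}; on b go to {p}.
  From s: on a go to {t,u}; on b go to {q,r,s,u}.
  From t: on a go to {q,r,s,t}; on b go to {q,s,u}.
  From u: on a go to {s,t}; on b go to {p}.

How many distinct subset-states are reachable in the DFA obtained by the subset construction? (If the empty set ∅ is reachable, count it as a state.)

Start state of the DFA: {p}.
{p} --a--> {u}  [new]
{p} --b--> {p,r,s,t,u}  [new]
{u} --a--> {s,t}  [new]
{u} --b--> {p}  [seen]
{p,r,s,t,u} --a--> {p,q,r,s,t,u}  [new]
{p,r,s,t,u} --b--> {p,q,r,s,t,u}  [seen]
{s,t} --a--> {q,r,s,t,u}  [new]
{s,t} --b--> {q,r,s,u}  [new]
{p,q,r,s,t,u} --a--> {p,q,r,s,t,u}  [seen]
{p,q,r,s,t,u} --b--> {p,q,r,s,t,u}  [seen]
{q,r,s,t,u} --a--> {p,q,r,s,t,u}  [seen]
{q,r,s,t,u} --b--> {p,q,r,s,u}  [new]
{q,r,s,u} --a--> {p,q,s,t,u}  [new]
{q,r,s,u} --b--> {p,q,r,s,u}  [seen]
{p,q,r,s,u} --a--> {p,q,s,t,u}  [seen]
{p,q,r,s,u} --b--> {p,q,r,s,t,u}  [seen]
{p,q,s,t,u} --a--> {p,q,r,s,t,u}  [seen]
{p,q,s,t,u} --b--> {p,q,r,s,t,u}  [seen]
Reachable DFA states: {p}, {u}, {p,r,s,t,u}, {s,t}, {p,q,r,s,t,u}, {q,r,s,t,u}, {q,r,s,u}, {p,q,r,s,u}, {p,q,s,t,u}.

9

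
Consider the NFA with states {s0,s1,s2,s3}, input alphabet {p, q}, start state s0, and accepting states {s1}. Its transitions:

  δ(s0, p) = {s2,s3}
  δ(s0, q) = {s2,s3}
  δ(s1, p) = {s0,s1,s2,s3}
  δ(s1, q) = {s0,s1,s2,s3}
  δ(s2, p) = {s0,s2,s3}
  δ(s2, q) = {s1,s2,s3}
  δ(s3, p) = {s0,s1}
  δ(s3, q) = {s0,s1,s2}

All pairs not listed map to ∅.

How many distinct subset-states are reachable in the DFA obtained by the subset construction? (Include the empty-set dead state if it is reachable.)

3

Start state of the DFA: {s0}.
{s0} --p--> {s2,s3}  [new]
{s0} --q--> {s2,s3}  [seen]
{s2,s3} --p--> {s0,s1,s2,s3}  [new]
{s2,s3} --q--> {s0,s1,s2,s3}  [seen]
{s0,s1,s2,s3} --p--> {s0,s1,s2,s3}  [seen]
{s0,s1,s2,s3} --q--> {s0,s1,s2,s3}  [seen]
Reachable DFA states: {s0}, {s2,s3}, {s0,s1,s2,s3}.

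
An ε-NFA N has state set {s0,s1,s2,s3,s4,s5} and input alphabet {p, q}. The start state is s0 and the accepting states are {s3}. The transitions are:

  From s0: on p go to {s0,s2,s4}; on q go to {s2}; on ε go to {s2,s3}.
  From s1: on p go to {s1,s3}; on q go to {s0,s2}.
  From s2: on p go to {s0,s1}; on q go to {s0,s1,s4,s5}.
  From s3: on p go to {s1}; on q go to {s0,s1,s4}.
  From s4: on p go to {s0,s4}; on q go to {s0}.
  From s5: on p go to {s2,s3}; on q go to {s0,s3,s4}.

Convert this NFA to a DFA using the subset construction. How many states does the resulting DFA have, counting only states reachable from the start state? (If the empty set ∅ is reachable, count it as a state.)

Start state of the DFA: {s0,s2,s3} (ε-closure of the NFA start).
{s0,s2,s3} --p--> {s0,s1,s2,s3,s4}  [new]
{s0,s2,s3} --q--> {s0,s1,s2,s3,s4,s5}  [new]
{s0,s1,s2,s3,s4} --p--> {s0,s1,s2,s3,s4}  [seen]
{s0,s1,s2,s3,s4} --q--> {s0,s1,s2,s3,s4,s5}  [seen]
{s0,s1,s2,s3,s4,s5} --p--> {s0,s1,s2,s3,s4}  [seen]
{s0,s1,s2,s3,s4,s5} --q--> {s0,s1,s2,s3,s4,s5}  [seen]
Reachable DFA states: {s0,s2,s3}, {s0,s1,s2,s3,s4}, {s0,s1,s2,s3,s4,s5}.

3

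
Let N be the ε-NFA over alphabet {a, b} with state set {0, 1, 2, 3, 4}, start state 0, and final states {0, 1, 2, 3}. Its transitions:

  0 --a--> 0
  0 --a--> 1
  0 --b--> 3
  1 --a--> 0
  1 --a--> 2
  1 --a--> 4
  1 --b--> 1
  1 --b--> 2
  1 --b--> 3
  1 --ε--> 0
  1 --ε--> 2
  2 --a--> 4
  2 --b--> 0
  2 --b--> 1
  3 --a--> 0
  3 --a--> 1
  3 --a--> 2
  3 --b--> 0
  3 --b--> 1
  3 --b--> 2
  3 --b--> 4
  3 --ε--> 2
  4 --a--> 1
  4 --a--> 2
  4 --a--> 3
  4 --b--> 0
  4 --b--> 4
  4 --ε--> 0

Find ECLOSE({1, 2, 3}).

Begin with {1, 2, 3}.
1 →ε {0, 2}; add 0.
ε-closure = {0, 1, 2, 3}.

{0, 1, 2, 3}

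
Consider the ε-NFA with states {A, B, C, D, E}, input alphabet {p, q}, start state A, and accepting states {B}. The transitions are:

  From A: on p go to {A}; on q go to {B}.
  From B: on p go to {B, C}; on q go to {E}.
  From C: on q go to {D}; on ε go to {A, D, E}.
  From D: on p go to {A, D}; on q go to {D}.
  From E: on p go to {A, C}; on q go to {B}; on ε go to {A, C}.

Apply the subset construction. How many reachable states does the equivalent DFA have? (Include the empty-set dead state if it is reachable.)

Start state of the DFA: {A} (ε-closure of the NFA start).
{A} --p--> {A}  [seen]
{A} --q--> {B}  [new]
{B} --p--> {A, B, C, D, E}  [new]
{B} --q--> {A, C, D, E}  [new]
{A, B, C, D, E} --p--> {A, B, C, D, E}  [seen]
{A, B, C, D, E} --q--> {A, B, C, D, E}  [seen]
{A, C, D, E} --p--> {A, C, D, E}  [seen]
{A, C, D, E} --q--> {B, D}  [new]
{B, D} --p--> {A, B, C, D, E}  [seen]
{B, D} --q--> {A, C, D, E}  [seen]
Reachable DFA states: {A}, {B}, {A, B, C, D, E}, {A, C, D, E}, {B, D}.

5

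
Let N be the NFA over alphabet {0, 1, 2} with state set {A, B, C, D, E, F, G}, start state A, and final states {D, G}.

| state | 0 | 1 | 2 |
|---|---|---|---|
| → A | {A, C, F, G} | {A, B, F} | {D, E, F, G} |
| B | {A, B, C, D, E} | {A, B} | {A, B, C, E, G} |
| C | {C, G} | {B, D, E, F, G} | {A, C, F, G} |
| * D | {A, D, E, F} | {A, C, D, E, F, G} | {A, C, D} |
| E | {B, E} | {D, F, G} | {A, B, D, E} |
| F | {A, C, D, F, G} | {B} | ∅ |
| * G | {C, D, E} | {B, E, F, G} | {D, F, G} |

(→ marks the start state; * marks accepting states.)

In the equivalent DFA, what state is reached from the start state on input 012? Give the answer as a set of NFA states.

Start: {A}.
δ(A,0) = {A, C, F, G}.
Union: {A, C, F, G}.
After 0: {A, C, F, G}.
δ(A,1) = {A, B, F}; δ(C,1) = {B, D, E, F, G}; δ(F,1) = {B}; δ(G,1) = {B, E, F, G}.
Union: {A, B, D, E, F, G}.
After 1: {A, B, D, E, F, G}.
δ(A,2) = {D, E, F, G}; δ(B,2) = {A, B, C, E, G}; δ(D,2) = {A, C, D}; δ(E,2) = {A, B, D, E}; δ(F,2) = ∅; δ(G,2) = {D, F, G}.
Union: {A, B, C, D, E, F, G}.
After 2: {A, B, C, D, E, F, G}.

{A, B, C, D, E, F, G}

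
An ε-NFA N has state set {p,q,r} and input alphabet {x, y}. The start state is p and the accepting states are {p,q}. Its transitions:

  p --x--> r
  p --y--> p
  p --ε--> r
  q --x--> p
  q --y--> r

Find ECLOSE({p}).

{p,r}

Begin with {p}.
p →ε {r}; add r.
ε-closure = {p,r}.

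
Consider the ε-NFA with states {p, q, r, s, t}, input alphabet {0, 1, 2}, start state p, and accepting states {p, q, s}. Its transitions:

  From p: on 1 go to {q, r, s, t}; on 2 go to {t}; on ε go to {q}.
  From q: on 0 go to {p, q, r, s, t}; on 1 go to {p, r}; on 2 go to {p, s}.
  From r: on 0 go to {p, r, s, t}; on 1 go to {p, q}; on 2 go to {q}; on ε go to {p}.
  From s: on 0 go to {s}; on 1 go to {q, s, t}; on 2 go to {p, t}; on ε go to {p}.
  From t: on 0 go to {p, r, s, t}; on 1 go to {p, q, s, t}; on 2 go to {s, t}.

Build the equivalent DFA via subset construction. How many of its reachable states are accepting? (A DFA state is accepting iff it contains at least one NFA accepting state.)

3

Start state of the DFA: {p, q} (ε-closure of the NFA start).
{p, q} --0--> {p, q, r, s, t}  [new]
{p, q} --1--> {p, q, r, s, t}  [seen]
{p, q} --2--> {p, q, s, t}  [new]
{p, q, r, s, t} --0--> {p, q, r, s, t}  [seen]
{p, q, r, s, t} --1--> {p, q, r, s, t}  [seen]
{p, q, r, s, t} --2--> {p, q, s, t}  [seen]
{p, q, s, t} --0--> {p, q, r, s, t}  [seen]
{p, q, s, t} --1--> {p, q, r, s, t}  [seen]
{p, q, s, t} --2--> {p, q, s, t}  [seen]
Reachable DFA states: {p, q}, {p, q, r, s, t}, {p, q, s, t}.
Accepting DFA states (contain an NFA accepting state): {p, q}, {p, q, r, s, t}, {p, q, s, t}.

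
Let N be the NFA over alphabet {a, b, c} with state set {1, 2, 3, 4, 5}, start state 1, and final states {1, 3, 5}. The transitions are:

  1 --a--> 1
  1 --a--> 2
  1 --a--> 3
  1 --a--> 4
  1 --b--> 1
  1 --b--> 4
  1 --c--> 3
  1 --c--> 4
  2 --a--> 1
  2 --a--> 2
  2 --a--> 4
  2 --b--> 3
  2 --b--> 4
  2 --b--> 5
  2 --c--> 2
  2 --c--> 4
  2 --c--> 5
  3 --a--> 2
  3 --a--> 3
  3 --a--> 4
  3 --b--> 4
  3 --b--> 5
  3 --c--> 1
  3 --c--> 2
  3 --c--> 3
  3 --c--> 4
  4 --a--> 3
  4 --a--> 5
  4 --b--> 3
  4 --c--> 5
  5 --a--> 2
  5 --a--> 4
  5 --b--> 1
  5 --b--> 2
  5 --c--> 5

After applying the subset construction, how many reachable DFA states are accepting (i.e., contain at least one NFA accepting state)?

Start state of the DFA: {1}.
{1} --a--> {1, 2, 3, 4}  [new]
{1} --b--> {1, 4}  [new]
{1} --c--> {3, 4}  [new]
{1, 2, 3, 4} --a--> {1, 2, 3, 4, 5}  [new]
{1, 2, 3, 4} --b--> {1, 3, 4, 5}  [new]
{1, 2, 3, 4} --c--> {1, 2, 3, 4, 5}  [seen]
{1, 4} --a--> {1, 2, 3, 4, 5}  [seen]
{1, 4} --b--> {1, 3, 4}  [new]
{1, 4} --c--> {3, 4, 5}  [new]
{3, 4} --a--> {2, 3, 4, 5}  [new]
{3, 4} --b--> {3, 4, 5}  [seen]
{3, 4} --c--> {1, 2, 3, 4, 5}  [seen]
{1, 2, 3, 4, 5} --a--> {1, 2, 3, 4, 5}  [seen]
{1, 2, 3, 4, 5} --b--> {1, 2, 3, 4, 5}  [seen]
{1, 2, 3, 4, 5} --c--> {1, 2, 3, 4, 5}  [seen]
{1, 3, 4, 5} --a--> {1, 2, 3, 4, 5}  [seen]
{1, 3, 4, 5} --b--> {1, 2, 3, 4, 5}  [seen]
{1, 3, 4, 5} --c--> {1, 2, 3, 4, 5}  [seen]
{1, 3, 4} --a--> {1, 2, 3, 4, 5}  [seen]
{1, 3, 4} --b--> {1, 3, 4, 5}  [seen]
{1, 3, 4} --c--> {1, 2, 3, 4, 5}  [seen]
{3, 4, 5} --a--> {2, 3, 4, 5}  [seen]
{3, 4, 5} --b--> {1, 2, 3, 4, 5}  [seen]
{3, 4, 5} --c--> {1, 2, 3, 4, 5}  [seen]
{2, 3, 4, 5} --a--> {1, 2, 3, 4, 5}  [seen]
{2, 3, 4, 5} --b--> {1, 2, 3, 4, 5}  [seen]
{2, 3, 4, 5} --c--> {1, 2, 3, 4, 5}  [seen]
Reachable DFA states: {1}, {1, 2, 3, 4}, {1, 4}, {3, 4}, {1, 2, 3, 4, 5}, {1, 3, 4, 5}, {1, 3, 4}, {3, 4, 5}, {2, 3, 4, 5}.
Accepting DFA states (contain an NFA accepting state): {1}, {1, 2, 3, 4}, {1, 4}, {3, 4}, {1, 2, 3, 4, 5}, {1, 3, 4, 5}, {1, 3, 4}, {3, 4, 5}, {2, 3, 4, 5}.

9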